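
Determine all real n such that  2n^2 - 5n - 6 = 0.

Discriminant: (-5)^2 - 4*2*(-6) = 73.
Quadratic formula: n = (5 +/- sqrt(73)) / 4.
So n = 5/4 + sqrt(73)/4 ~= 3.386 or n = 5/4 - sqrt(73)/4 ~= -0.886.

n = -0.886 or n = 3.386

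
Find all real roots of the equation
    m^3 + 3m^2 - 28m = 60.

Rearrange: m^3 + 3m^2 - 28m - 60 = 0.
Possible rational roots are divisors of -60. Testing m = 5 gives 0, so (m - 5) is a factor.
Divide: m^3 + 3m^2 - 28m - 60 = (m - 5)(m^2 + 8m + 12).
Factor the quadratic: m = -2 or m = -6.

m = -6 or m = -2 or m = 5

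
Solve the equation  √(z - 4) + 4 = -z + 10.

Isolate the radical: √(z - 4) = -z + 6.
Square both sides: z - 4 = (-z + 6)².
Expand and rearrange: z² - 13z + 40 = 0.
Solving gives z = 8 or z = 5.
Check each candidate in the original equation:
  z = 8: √(4) = 2, while -z + 6 = -2 — extraneous.
  z = 5: √(1) = 1, while -z + 6 = 1 — valid.

z = 5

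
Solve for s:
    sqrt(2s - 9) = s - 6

s = 9

Square both sides: 2s - 9 = (s - 6)^2.
Expand and rearrange: s^2 - 14s + 45 = 0.
Solving gives s = 9 or s = 5.
Check each candidate in the original equation:
  s = 9: sqrt(9) = 3, while s - 6 = 3 — valid.
  s = 5: sqrt(1) = 1, while s - 6 = -1 — extraneous.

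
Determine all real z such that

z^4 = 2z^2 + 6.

Let u = z^2. The equation becomes u^2 - 2u - 6 = 0.
By the quadratic formula, u = 1 + sqrt(7) or u = 1 - sqrt(7).
z^2 = 1 + sqrt(7) gives z = +/-sqrt(1 + sqrt(7)) ~= +/-1.9094.
z^2 = 1 - sqrt(7) < 0 has no real solution.

z = -1.9094 or z = 1.9094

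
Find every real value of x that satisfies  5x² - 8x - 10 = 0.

Discriminant: (-8)² − 4·5·(-10) = 264.
Quadratic formula: x = (8 ± √264) / 10.
So x = 4/5 + √(66)/5 ≈ 2.4248 or x = 4/5 - √(66)/5 ≈ -0.8248.

x = -0.8248 or x = 2.4248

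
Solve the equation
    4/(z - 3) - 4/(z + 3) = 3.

Multiply both sides by (z - 3)(z + 3):
4(z + 3) - 4(z - 3) = 3(z - 3)(z + 3).
Expand and collect terms: 3z^2 - 51 = 0.
By the quadratic formula, z = (0 +/- sqrt(612)) / 6, so z ~= 4.1231 or z ~= -4.1231.
Neither value makes a denominator zero (z != 3, z != -3), so both are valid.

z = -4.1231 or z = 4.1231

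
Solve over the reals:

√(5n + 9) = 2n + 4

Square both sides: 5n + 9 = (2n + 4)².
Expand and rearrange: 4n² + 11n + 7 = 0.
Solving gives n = -1 or n = -1.75.
Check each candidate in the original equation:
  n = -1: √(4) = 2, while 2n + 4 = 2 — valid.
  n = -1.75: √(0.25) = 0.5, while 2n + 4 = 0.5 — valid.

n = -1.75 or n = -1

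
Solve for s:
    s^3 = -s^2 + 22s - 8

Rearrange: s^3 + s^2 - 22s + 8 = 0.
Possible rational roots are divisors of 8. Testing s = 4 gives 0, so (s - 4) is a factor.
Divide: s^3 + s^2 - 22s + 8 = (s - 4)(s^2 + 5s - 2).
Apply the quadratic formula to s^2 + 5s - 2 = 0: s = (-5 +/- sqrt(33))/2, i.e. s ~= 0.3723 or s ~= -5.3723.

s = -5.3723 or s = 0.3723 or s = 4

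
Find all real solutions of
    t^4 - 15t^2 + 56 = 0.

Let u = t^2. The equation becomes u^2 - 15u + 56 = 0.
Factor: (u - 8)(u - 7) = 0, so u = 8 or u = 7.
t^2 = 8 gives t = +/-2*sqrt(2) ~= +/-2.8284.
t^2 = 7 gives t = +/-sqrt(7) ~= +/-2.6458.

t = -2.8284 or t = -2.6458 or t = 2.6458 or t = 2.8284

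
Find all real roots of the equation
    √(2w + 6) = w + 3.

Square both sides: 2w + 6 = (w + 3)².
Expand and rearrange: w² + 4w + 3 = 0.
Solving gives w = -1 or w = -3.
Check each candidate in the original equation:
  w = -1: √(4) = 2, while w + 3 = 2 — valid.
  w = -3: √(0) = 0, while w + 3 = 0 — valid.

w = -3 or w = -1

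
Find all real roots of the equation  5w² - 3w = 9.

w = -1.0748 or w = 1.6748

Rearrange to standard form: 5w² - 3w - 9 = 0.
Discriminant: (-3)² − 4·5·(-9) = 189.
Quadratic formula: w = (3 ± √189) / 10.
So w = 3/10 + 3·√(21)/10 ≈ 1.6748 or w = 3/10 - 3·√(21)/10 ≈ -1.0748.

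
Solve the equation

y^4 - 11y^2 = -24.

y = -2.8284 or y = -1.7321 or y = 1.7321 or y = 2.8284

Let u = y^2. The equation becomes u^2 - 11u + 24 = 0.
Factor: (u - 3)(u - 8) = 0, so u = 3 or u = 8.
y^2 = 3 gives y = +/-sqrt(3) ~= +/-1.7321.
y^2 = 8 gives y = +/-2*sqrt(2) ~= +/-2.8284.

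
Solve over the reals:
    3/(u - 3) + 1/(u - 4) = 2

Multiply both sides by (u - 3)(u - 4):
3(u - 4) + (u - 3) = 2(u - 3)(u - 4).
Expand and collect terms: 2u^2 - 18u + 39 = 0.
By the quadratic formula, u = (18 +/- sqrt(12)) / 4, so u ~= 5.366 or u ~= 3.634.
Neither value makes a denominator zero (u != 3, u != 4), so both are valid.

u = 3.634 or u = 5.366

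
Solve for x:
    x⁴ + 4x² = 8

x = -1.21 or x = 1.21

Let u = x². The equation becomes u² + 4u - 8 = 0.
By the quadratic formula, u = -2 + 2·√(3) or u = -2·√(3) - 2.
x² = -2 + 2·√(3) gives x = ±√(-2 + 2·√(3)) ≈ ±1.21.
x² = -2·√(3) - 2 < 0 has no real solution.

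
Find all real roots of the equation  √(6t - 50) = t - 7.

t = 9 or t = 11

Square both sides: 6t - 50 = (t - 7)².
Expand and rearrange: t² - 20t + 99 = 0.
Solving gives t = 11 or t = 9.
Check each candidate in the original equation:
  t = 11: √(16) = 4, while t - 7 = 4 — valid.
  t = 9: √(4) = 2, while t - 7 = 2 — valid.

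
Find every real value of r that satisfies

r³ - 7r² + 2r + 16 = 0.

r = -1.2749 or r = 2 or r = 6.2749

Possible rational roots are divisors of 16. Testing r = 2 gives 0, so (r - 2) is a factor.
Divide: r³ - 7r² + 2r + 16 = (r - 2)(r² - 5r - 8).
Apply the quadratic formula to r² - 5r - 8 = 0: r = (5 ± √57)/2, i.e. r ≈ 6.2749 or r ≈ -1.2749.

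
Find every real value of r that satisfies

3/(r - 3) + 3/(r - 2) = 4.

r = 2.3486 or r = 4.1514

Multiply both sides by (r - 3)(r - 2):
3(r - 2) + 3(r - 3) = 4(r - 3)(r - 2).
Expand and collect terms: 4r² - 26r + 39 = 0.
By the quadratic formula, r = (26 ± √52) / 8, so r ≈ 4.1514 or r ≈ 2.3486.
Neither value makes a denominator zero (r ≠ 3, r ≠ 2), so both are valid.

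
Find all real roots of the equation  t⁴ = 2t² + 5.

Let u = t². The equation becomes u² - 2u - 5 = 0.
By the quadratic formula, u = 1 + √(6) or u = 1 - √(6).
t² = 1 + √(6) gives t = ±√(1 + √(6)) ≈ ±1.8573.
t² = 1 - √(6) < 0 has no real solution.

t = -1.8573 or t = 1.8573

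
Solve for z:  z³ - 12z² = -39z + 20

Rearrange: z³ - 12z² + 39z - 20 = 0.
Possible rational roots are divisors of -20. Testing z = 5 gives 0, so (z - 5) is a factor.
Divide: z³ - 12z² + 39z - 20 = (z - 5)(z² - 7z + 4).
Apply the quadratic formula to z² - 7z + 4 = 0: z = (7 ± √33)/2, i.e. z ≈ 6.3723 or z ≈ 0.6277.

z = 0.6277 or z = 5 or z = 6.3723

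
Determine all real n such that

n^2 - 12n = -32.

n = 4 or n = 8

Bring every term to one side: n^2 - 12n + 32 = 0.
Factor: (n - 8)(n - 4) = 0.
So n = 8 or n = 4.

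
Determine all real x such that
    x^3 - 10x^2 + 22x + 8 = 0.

Possible rational roots are divisors of 8. Testing x = 4 gives 0, so (x - 4) is a factor.
Divide: x^3 - 10x^2 + 22x + 8 = (x - 4)(x^2 - 6x - 2).
Apply the quadratic formula to x^2 - 6x - 2 = 0: x = (6 +/- sqrt(44))/2, i.e. x ~= 6.3166 or x ~= -0.3166.

x = -0.3166 or x = 4 or x = 6.3166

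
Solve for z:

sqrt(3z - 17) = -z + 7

z = 6

Square both sides: 3z - 17 = (-z + 7)^2.
Expand and rearrange: z^2 - 17z + 66 = 0.
Solving gives z = 11 or z = 6.
Check each candidate in the original equation:
  z = 11: sqrt(16) = 4, while -z + 7 = -4 — extraneous.
  z = 6: sqrt(1) = 1, while -z + 7 = 1 — valid.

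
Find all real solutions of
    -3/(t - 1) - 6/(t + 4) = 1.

t = -11.831 or t = -0.169

Multiply both sides by (t - 1)(t + 4):
-3(t + 4) - 6(t - 1) = (t - 1)(t + 4).
Expand and collect terms: t² + 12t + 2 = 0.
By the quadratic formula, t = (-12 ± √136) / 2, so t ≈ -0.169 or t ≈ -11.831.
Neither value makes a denominator zero (t ≠ 1, t ≠ -4), so both are valid.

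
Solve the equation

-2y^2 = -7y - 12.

Rearrange to standard form: -2y^2 + 7y + 12 = 0.
Discriminant: (7)^2 - 4*(-2)*12 = 145.
Quadratic formula: y = (-7 +/- sqrt(145)) / (-4).
So y = 7/4 - sqrt(145)/4 ~= -1.2604 or y = 7/4 + sqrt(145)/4 ~= 4.7604.

y = -1.2604 or y = 4.7604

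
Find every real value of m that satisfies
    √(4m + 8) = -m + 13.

m = 7

Square both sides: 4m + 8 = (-m + 13)².
Expand and rearrange: m² - 30m + 161 = 0.
Solving gives m = 23 or m = 7.
Check each candidate in the original equation:
  m = 23: √(100) = 10, while -m + 13 = -10 — extraneous.
  m = 7: √(36) = 6, while -m + 13 = 6 — valid.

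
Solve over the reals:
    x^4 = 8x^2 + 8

x = -2.9831 or x = 2.9831

Let u = x^2. The equation becomes u^2 - 8u - 8 = 0.
By the quadratic formula, u = 4 + 2*sqrt(6) or u = 4 - 2*sqrt(6).
x^2 = 4 + 2*sqrt(6) gives x = +/-sqrt(4 + 2*sqrt(6)) ~= +/-2.9831.
x^2 = 4 - 2*sqrt(6) < 0 has no real solution.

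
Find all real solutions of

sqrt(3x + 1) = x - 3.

Square both sides: 3x + 1 = (x - 3)^2.
Expand and rearrange: x^2 - 9x + 8 = 0.
Solving gives x = 8 or x = 1.
Check each candidate in the original equation:
  x = 8: sqrt(25) = 5, while x - 3 = 5 — valid.
  x = 1: sqrt(4) = 2, while x - 3 = -2 — extraneous.

x = 8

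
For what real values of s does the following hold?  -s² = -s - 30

s = -5 or s = 6

Bring every term to one side: -s² + s + 30 = 0.
Factor: -1(s - 6)(s + 5) = 0.
So s = 6 or s = -5.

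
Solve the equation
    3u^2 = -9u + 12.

u = -4 or u = 1

Bring every term to one side: 3u^2 + 9u - 12 = 0.
Factor: 3(u + 4)(u - 1) = 0.
So u = -4 or u = 1.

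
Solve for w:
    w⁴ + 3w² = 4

w = -1 or w = 1

Let u = w². The equation becomes u² + 3u - 4 = 0.
Factor: (u + 4)(u - 1) = 0, so u = -4 or u = 1.
w² = -4 < 0 has no real solution.
w² = 1 gives w = ±1.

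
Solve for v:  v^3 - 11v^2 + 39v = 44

v = 2.382 or v = 4 or v = 4.618

Rearrange: v^3 - 11v^2 + 39v - 44 = 0.
Possible rational roots are divisors of -44. Testing v = 4 gives 0, so (v - 4) is a factor.
Divide: v^3 - 11v^2 + 39v - 44 = (v - 4)(v^2 - 7v + 11).
Apply the quadratic formula to v^2 - 7v + 11 = 0: v = (7 +/- sqrt(5))/2, i.e. v ~= 4.618 or v ~= 2.382.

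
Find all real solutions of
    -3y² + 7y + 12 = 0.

Discriminant: (7)² − 4·(-3)·12 = 193.
Quadratic formula: y = (-7 ± √193) / (-6).
So y = 7/6 - √(193)/6 ≈ -1.1487 or y = 7/6 + √(193)/6 ≈ 3.4821.

y = -1.1487 or y = 3.4821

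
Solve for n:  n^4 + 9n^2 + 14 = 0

Let u = n^2. The equation becomes u^2 + 9u + 14 = 0.
Factor: (u + 7)(u + 2) = 0, so u = -7 or u = -2.
n^2 = -7 < 0 has no real solution.
n^2 = -2 < 0 has no real solution.

No real solutions.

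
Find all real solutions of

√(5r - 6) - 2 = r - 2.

r = 2 or r = 3

Isolate the radical: √(5r - 6) = r.
Square both sides: 5r - 6 = (r)².
Expand and rearrange: r² - 5r + 6 = 0.
Solving gives r = 3 or r = 2.
Check each candidate in the original equation:
  r = 3: √(9) = 3, while r = 3 — valid.
  r = 2: √(4) = 2, while r = 2 — valid.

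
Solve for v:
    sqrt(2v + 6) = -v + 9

v = 5

Square both sides: 2v + 6 = (-v + 9)^2.
Expand and rearrange: v^2 - 20v + 75 = 0.
Solving gives v = 15 or v = 5.
Check each candidate in the original equation:
  v = 15: sqrt(36) = 6, while -v + 9 = -6 — extraneous.
  v = 5: sqrt(16) = 4, while -v + 9 = 4 — valid.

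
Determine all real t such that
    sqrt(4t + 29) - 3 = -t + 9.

t = 5

Isolate the radical: sqrt(4t + 29) = -t + 12.
Square both sides: 4t + 29 = (-t + 12)^2.
Expand and rearrange: t^2 - 28t + 115 = 0.
Solving gives t = 23 or t = 5.
Check each candidate in the original equation:
  t = 23: sqrt(121) = 11, while -t + 12 = -11 — extraneous.
  t = 5: sqrt(49) = 7, while -t + 12 = 7 — valid.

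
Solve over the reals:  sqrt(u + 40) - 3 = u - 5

u = 9

Isolate the radical: sqrt(u + 40) = u - 2.
Square both sides: u + 40 = (u - 2)^2.
Expand and rearrange: u^2 - 5u - 36 = 0.
Solving gives u = 9 or u = -4.
Check each candidate in the original equation:
  u = 9: sqrt(49) = 7, while u - 2 = 7 — valid.
  u = -4: sqrt(36) = 6, while u - 2 = -6 — extraneous.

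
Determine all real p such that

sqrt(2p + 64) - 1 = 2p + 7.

p = 0

Isolate the radical: sqrt(2p + 64) = 2p + 8.
Square both sides: 2p + 64 = (2p + 8)^2.
Expand and rearrange: 4p^2 + 30p = 0.
Solving gives p = 0 or p = -7.5.
Check each candidate in the original equation:
  p = 0: sqrt(64) = 8, while 2p + 8 = 8 — valid.
  p = -7.5: sqrt(49) = 7, while 2p + 8 = -7 — extraneous.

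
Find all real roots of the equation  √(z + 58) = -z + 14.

z = 6

Square both sides: z + 58 = (-z + 14)².
Expand and rearrange: z² - 29z + 138 = 0.
Solving gives z = 23 or z = 6.
Check each candidate in the original equation:
  z = 23: √(81) = 9, while -z + 14 = -9 — extraneous.
  z = 6: √(64) = 8, while -z + 14 = 8 — valid.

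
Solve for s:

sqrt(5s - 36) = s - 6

s = 8 or s = 9

Square both sides: 5s - 36 = (s - 6)^2.
Expand and rearrange: s^2 - 17s + 72 = 0.
Solving gives s = 9 or s = 8.
Check each candidate in the original equation:
  s = 9: sqrt(9) = 3, while s - 6 = 3 — valid.
  s = 8: sqrt(4) = 2, while s - 6 = 2 — valid.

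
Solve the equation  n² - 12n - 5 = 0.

Discriminant: (-12)² − 4·1·(-5) = 164.
Quadratic formula: n = (12 ± √164) / 2.
So n = 6 + √(41) ≈ 12.4031 or n = 6 - √(41) ≈ -0.4031.

n = -0.4031 or n = 12.4031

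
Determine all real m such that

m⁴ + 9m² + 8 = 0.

Let u = m². The equation becomes u² + 9u + 8 = 0.
Factor: (u + 8)(u + 1) = 0, so u = -8 or u = -1.
m² = -8 < 0 has no real solution.
m² = -1 < 0 has no real solution.

No real solutions.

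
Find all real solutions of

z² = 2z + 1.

Rearrange to standard form: z² - 2z - 1 = 0.
Discriminant: (-2)² − 4·1·(-1) = 8.
Quadratic formula: z = (2 ± √8) / 2.
So z = 1 + √(2) ≈ 2.4142 or z = 1 - √(2) ≈ -0.4142.

z = -0.4142 or z = 2.4142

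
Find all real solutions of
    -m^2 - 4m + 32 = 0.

m = -8 or m = 4

Factor: -1(m + 8)(m - 4) = 0.
So m = -8 or m = 4.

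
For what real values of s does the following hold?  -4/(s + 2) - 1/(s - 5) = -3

Multiply both sides by (s + 2)(s - 5):
-4(s - 5) - (s + 2) = -3(s + 2)(s - 5).
Expand and collect terms: -3s^2 + 14s + 12 = 0.
By the quadratic formula, s = (-14 +/- sqrt(340)) / -6, so s ~= -0.7398 or s ~= 5.4065.
Neither value makes a denominator zero (s != -2, s != 5), so both are valid.

s = -0.7398 or s = 5.4065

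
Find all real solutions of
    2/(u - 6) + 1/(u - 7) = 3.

Multiply both sides by (u - 6)(u - 7):
2(u - 7) + (u - 6) = 3(u - 6)(u - 7).
Expand and collect terms: 3u^2 - 42u + 146 = 0.
By the quadratic formula, u = (42 +/- sqrt(12)) / 6, so u ~= 7.5774 or u ~= 6.4226.
Neither value makes a denominator zero (u != 6, u != 7), so both are valid.

u = 6.4226 or u = 7.5774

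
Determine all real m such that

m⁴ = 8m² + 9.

m = -3 or m = 3

Let u = m². The equation becomes u² - 8u - 9 = 0.
Factor: (u - 9)(u + 1) = 0, so u = 9 or u = -1.
m² = 9 gives m = ±3.
m² = -1 < 0 has no real solution.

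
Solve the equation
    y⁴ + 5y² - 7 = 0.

Let u = y². The equation becomes u² + 5u - 7 = 0.
By the quadratic formula, u = -5/2 + √(53)/2 or u = -√(53)/2 - 5/2.
y² = -5/2 + √(53)/2 gives y = ±√(-5/2 + √(53)/2) ≈ ±1.0677.
y² = -√(53)/2 - 5/2 < 0 has no real solution.

y = -1.0677 or y = 1.0677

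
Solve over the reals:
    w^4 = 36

w = -2.4495 or w = 2.4495

Let u = w^2. The equation becomes u^2 - 36 = 0.
Factor: (u + 6)(u - 6) = 0, so u = -6 or u = 6.
w^2 = -6 < 0 has no real solution.
w^2 = 6 gives w = +/-sqrt(6) ~= +/-2.4495.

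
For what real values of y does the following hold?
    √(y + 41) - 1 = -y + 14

y = 8

Isolate the radical: √(y + 41) = -y + 15.
Square both sides: y + 41 = (-y + 15)².
Expand and rearrange: y² - 31y + 184 = 0.
Solving gives y = 23 or y = 8.
Check each candidate in the original equation:
  y = 23: √(64) = 8, while -y + 15 = -8 — extraneous.
  y = 8: √(49) = 7, while -y + 15 = 7 — valid.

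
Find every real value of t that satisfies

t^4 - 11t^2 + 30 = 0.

Let u = t^2. The equation becomes u^2 - 11u + 30 = 0.
Factor: (u - 5)(u - 6) = 0, so u = 5 or u = 6.
t^2 = 5 gives t = +/-sqrt(5) ~= +/-2.2361.
t^2 = 6 gives t = +/-sqrt(6) ~= +/-2.4495.

t = -2.4495 or t = -2.2361 or t = 2.2361 or t = 2.4495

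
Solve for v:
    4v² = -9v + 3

v = -2.5447 or v = 0.2947

Rearrange to standard form: 4v² + 9v - 3 = 0.
Discriminant: (9)² − 4·4·(-3) = 129.
Quadratic formula: v = (-9 ± √129) / 8.
So v = -9/8 + √(129)/8 ≈ 0.2947 or v = -√(129)/8 - 9/8 ≈ -2.5447.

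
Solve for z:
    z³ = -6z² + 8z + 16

Rearrange: z³ + 6z² - 8z - 16 = 0.
Possible rational roots are divisors of -16. Testing z = 2 gives 0, so (z - 2) is a factor.
Divide: z³ + 6z² - 8z - 16 = (z - 2)(z² + 8z + 8).
Apply the quadratic formula to z² + 8z + 8 = 0: z = (-8 ± √32)/2, i.e. z ≈ -1.1716 or z ≈ -6.8284.

z = -6.8284 or z = -1.1716 or z = 2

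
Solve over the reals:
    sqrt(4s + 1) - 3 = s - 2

Isolate the radical: sqrt(4s + 1) = s + 1.
Square both sides: 4s + 1 = (s + 1)^2.
Expand and rearrange: s^2 - 2s = 0.
Solving gives s = 2 or s = 0.
Check each candidate in the original equation:
  s = 2: sqrt(9) = 3, while s + 1 = 3 — valid.
  s = 0: sqrt(1) = 1, while s + 1 = 1 — valid.

s = 0 or s = 2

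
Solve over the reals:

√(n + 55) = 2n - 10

Square both sides: n + 55 = (2n - 10)².
Expand and rearrange: 4n² - 41n + 45 = 0.
Solving gives n = 9 or n = 1.25.
Check each candidate in the original equation:
  n = 9: √(64) = 8, while 2n - 10 = 8 — valid.
  n = 1.25: √(56.25) = 7.5, while 2n - 10 = -7.5 — extraneous.

n = 9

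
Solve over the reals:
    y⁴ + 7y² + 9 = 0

Let u = y². The equation becomes u² + 7u + 9 = 0.
By the quadratic formula, u = -7/2 + √(13)/2 or u = -7/2 - √(13)/2.
y² = -7/2 + √(13)/2 < 0 has no real solution.
y² = -7/2 - √(13)/2 < 0 has no real solution.

No real solutions.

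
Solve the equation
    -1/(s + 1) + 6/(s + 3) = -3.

Multiply both sides by (s + 1)(s + 3):
-(s + 3) + 6(s + 1) = -3(s + 1)(s + 3).
Expand and collect terms: -3s² - 17s - 12 = 0.
By the quadratic formula, s = (17 ± √145) / -6, so s ≈ -4.8403 or s ≈ -0.8264.
Neither value makes a denominator zero (s ≠ -1, s ≠ -3), so both are valid.

s = -4.8403 or s = -0.8264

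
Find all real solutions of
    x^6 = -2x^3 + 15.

x = -1.71 or x = 1.4422

Let u = x^3. The equation becomes u^2 + 2u - 15 = 0.
Factor: (u - 3)(u + 5) = 0, so u = 3 or u = -5.
x^3 = 3 gives x = (3)^(1/3) ~= 1.4422.
x^3 = -5 gives x = -(5)^(1/3) ~= -1.71.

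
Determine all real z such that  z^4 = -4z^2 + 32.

z = -2 or z = 2

Let u = z^2. The equation becomes u^2 + 4u - 32 = 0.
Factor: (u + 8)(u - 4) = 0, so u = -8 or u = 4.
z^2 = -8 < 0 has no real solution.
z^2 = 4 gives z = +/-2.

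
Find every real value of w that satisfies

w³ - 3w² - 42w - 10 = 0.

w = -5 or w = -0.2426 or w = 8.2426

Possible rational roots are divisors of -10. Testing w = -5 gives 0, so (w + 5) is a factor.
Divide: w³ - 3w² - 42w - 10 = (w + 5)(w² - 8w - 2).
Apply the quadratic formula to w² - 8w - 2 = 0: w = (8 ± √72)/2, i.e. w ≈ 8.2426 or w ≈ -0.2426.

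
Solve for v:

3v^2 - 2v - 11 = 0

Discriminant: (-2)^2 - 4*3*(-11) = 136.
Quadratic formula: v = (2 +/- sqrt(136)) / 6.
So v = 1/3 + sqrt(34)/3 ~= 2.277 or v = 1/3 - sqrt(34)/3 ~= -1.6103.

v = -1.6103 or v = 2.277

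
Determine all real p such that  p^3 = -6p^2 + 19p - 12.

p = -8.4244 or p = 1 or p = 1.4244

Rearrange: p^3 + 6p^2 - 19p + 12 = 0.
Possible rational roots are divisors of 12. Testing p = 1 gives 0, so (p - 1) is a factor.
Divide: p^3 + 6p^2 - 19p + 12 = (p - 1)(p^2 + 7p - 12).
Apply the quadratic formula to p^2 + 7p - 12 = 0: p = (-7 +/- sqrt(97))/2, i.e. p ~= 1.4244 or p ~= -8.4244.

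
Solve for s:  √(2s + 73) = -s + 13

Square both sides: 2s + 73 = (-s + 13)².
Expand and rearrange: s² - 28s + 96 = 0.
Solving gives s = 24 or s = 4.
Check each candidate in the original equation:
  s = 24: √(121) = 11, while -s + 13 = -11 — extraneous.
  s = 4: √(81) = 9, while -s + 13 = 9 — valid.

s = 4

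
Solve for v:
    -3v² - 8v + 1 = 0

Discriminant: (-8)² − 4·(-3)·1 = 76.
Quadratic formula: v = (8 ± √76) / (-6).
So v = -√(19)/3 - 4/3 ≈ -2.7863 or v = -4/3 + √(19)/3 ≈ 0.1196.

v = -2.7863 or v = 0.1196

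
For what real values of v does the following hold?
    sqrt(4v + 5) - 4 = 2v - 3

Isolate the radical: sqrt(4v + 5) = 2v + 1.
Square both sides: 4v + 5 = (2v + 1)^2.
Expand and rearrange: 4v^2 - 4 = 0.
Solving gives v = 1 or v = -1.
Check each candidate in the original equation:
  v = 1: sqrt(9) = 3, while 2v + 1 = 3 — valid.
  v = -1: sqrt(1) = 1, while 2v + 1 = -1 — extraneous.

v = 1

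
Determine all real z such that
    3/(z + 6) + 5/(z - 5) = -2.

z = -7.8619 or z = 2.8619

Multiply both sides by (z + 6)(z - 5):
3(z - 5) + 5(z + 6) = -2(z + 6)(z - 5).
Expand and collect terms: -2z² - 10z + 45 = 0.
By the quadratic formula, z = (10 ± √460) / -4, so z ≈ -7.8619 or z ≈ 2.8619.
Neither value makes a denominator zero (z ≠ -6, z ≠ 5), so both are valid.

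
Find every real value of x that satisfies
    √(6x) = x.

x = 0 or x = 6

Square both sides: 6x = (x)².
Expand and rearrange: x² - 6x = 0.
Solving gives x = 6 or x = 0.
Check each candidate in the original equation:
  x = 6: √(36) = 6, while x = 6 — valid.
  x = 0: √(0) = 0, while x = 0 — valid.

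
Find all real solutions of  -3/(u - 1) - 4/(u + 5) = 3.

Multiply both sides by (u - 1)(u + 5):
-3(u + 5) - 4(u - 1) = 3(u - 1)(u + 5).
Expand and collect terms: 3u^2 + 19u - 4 = 0.
By the quadratic formula, u = (-19 +/- sqrt(409)) / 6, so u ~= 0.204 or u ~= -6.5373.
Neither value makes a denominator zero (u != 1, u != -5), so both are valid.

u = -6.5373 or u = 0.204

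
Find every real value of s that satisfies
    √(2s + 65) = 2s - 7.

s = 8

Square both sides: 2s + 65 = (2s - 7)².
Expand and rearrange: 4s² - 30s - 16 = 0.
Solving gives s = 8 or s = -0.5.
Check each candidate in the original equation:
  s = 8: √(81) = 9, while 2s - 7 = 9 — valid.
  s = -0.5: √(64) = 8, while 2s - 7 = -8 — extraneous.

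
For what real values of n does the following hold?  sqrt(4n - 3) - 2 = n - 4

n = 7

Isolate the radical: sqrt(4n - 3) = n - 2.
Square both sides: 4n - 3 = (n - 2)^2.
Expand and rearrange: n^2 - 8n + 7 = 0.
Solving gives n = 7 or n = 1.
Check each candidate in the original equation:
  n = 7: sqrt(25) = 5, while n - 2 = 5 — valid.
  n = 1: sqrt(1) = 1, while n - 2 = -1 — extraneous.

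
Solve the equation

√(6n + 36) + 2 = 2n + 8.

Isolate the radical: √(6n + 36) = 2n + 6.
Square both sides: 6n + 36 = (2n + 6)².
Expand and rearrange: 4n² + 18n = 0.
Solving gives n = 0 or n = -4.5.
Check each candidate in the original equation:
  n = 0: √(36) = 6, while 2n + 6 = 6 — valid.
  n = -4.5: √(9) = 3, while 2n + 6 = -3 — extraneous.

n = 0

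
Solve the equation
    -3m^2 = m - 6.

Rearrange to standard form: -3m^2 - m + 6 = 0.
Discriminant: (-1)^2 - 4*(-3)*6 = 73.
Quadratic formula: m = (1 +/- sqrt(73)) / (-6).
So m = -sqrt(73)/6 - 1/6 ~= -1.5907 or m = -1/6 + sqrt(73)/6 ~= 1.2573.

m = -1.5907 or m = 1.2573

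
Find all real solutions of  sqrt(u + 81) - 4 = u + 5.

Isolate the radical: sqrt(u + 81) = u + 9.
Square both sides: u + 81 = (u + 9)^2.
Expand and rearrange: u^2 + 17u = 0.
Solving gives u = 0 or u = -17.
Check each candidate in the original equation:
  u = 0: sqrt(81) = 9, while u + 9 = 9 — valid.
  u = -17: sqrt(64) = 8, while u + 9 = -8 — extraneous.

u = 0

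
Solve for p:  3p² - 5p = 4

Rearrange to standard form: 3p² - 5p - 4 = 0.
Discriminant: (-5)² − 4·3·(-4) = 73.
Quadratic formula: p = (5 ± √73) / 6.
So p = 5/6 + √(73)/6 ≈ 2.2573 or p = 5/6 - √(73)/6 ≈ -0.5907.

p = -0.5907 or p = 2.2573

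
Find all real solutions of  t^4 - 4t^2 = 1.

t = -2.0582 or t = 2.0582

Let u = t^2. The equation becomes u^2 - 4u - 1 = 0.
By the quadratic formula, u = 2 + sqrt(5) or u = 2 - sqrt(5).
t^2 = 2 + sqrt(5) gives t = +/-sqrt(2 + sqrt(5)) ~= +/-2.0582.
t^2 = 2 - sqrt(5) < 0 has no real solution.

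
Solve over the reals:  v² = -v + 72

v = -9 or v = 8

Bring every term to one side: v² + v - 72 = 0.
Factor: (v - 8)(v + 9) = 0.
So v = 8 or v = -9.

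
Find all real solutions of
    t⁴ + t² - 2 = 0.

t = -1 or t = 1

Let u = t². The equation becomes u² + u - 2 = 0.
Factor: (u + 2)(u - 1) = 0, so u = -2 or u = 1.
t² = -2 < 0 has no real solution.
t² = 1 gives t = ±1.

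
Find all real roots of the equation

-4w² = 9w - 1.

Rearrange to standard form: -4w² - 9w + 1 = 0.
Discriminant: (-9)² − 4·(-4)·1 = 97.
Quadratic formula: w = (9 ± √97) / (-8).
So w = -√(97)/8 - 9/8 ≈ -2.3561 or w = -9/8 + √(97)/8 ≈ 0.1061.

w = -2.3561 or w = 0.1061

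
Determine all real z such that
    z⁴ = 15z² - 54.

z = -3 or z = -2.4495 or z = 2.4495 or z = 3

Let u = z². The equation becomes u² - 15u + 54 = 0.
Factor: (u - 9)(u - 6) = 0, so u = 9 or u = 6.
z² = 9 gives z = ±3.
z² = 6 gives z = ±√(6) ≈ ±2.4495.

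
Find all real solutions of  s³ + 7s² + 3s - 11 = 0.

Possible rational roots are divisors of -11. Testing s = 1 gives 0, so (s - 1) is a factor.
Divide: s³ + 7s² + 3s - 11 = (s - 1)(s² + 8s + 11).
Apply the quadratic formula to s² + 8s + 11 = 0: s = (-8 ± √20)/2, i.e. s ≈ -1.7639 or s ≈ -6.2361.

s = -6.2361 or s = -1.7639 or s = 1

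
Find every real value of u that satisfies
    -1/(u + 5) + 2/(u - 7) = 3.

Multiply both sides by (u + 5)(u - 7):
-(u - 7) + 2(u + 5) = 3(u + 5)(u - 7).
Expand and collect terms: 3u^2 - 7u - 122 = 0.
By the quadratic formula, u = (7 +/- sqrt(1513)) / 6, so u ~= 7.6496 or u ~= -5.3162.
Neither value makes a denominator zero (u != -5, u != 7), so both are valid.

u = -5.3162 or u = 7.6496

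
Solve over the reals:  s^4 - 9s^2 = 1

Let u = s^2. The equation becomes u^2 - 9u - 1 = 0.
By the quadratic formula, u = 9/2 + sqrt(85)/2 or u = 9/2 - sqrt(85)/2.
s^2 = 9/2 + sqrt(85)/2 gives s = +/-sqrt(9/2 + sqrt(85)/2) ~= +/-3.0182.
s^2 = 9/2 - sqrt(85)/2 < 0 has no real solution.

s = -3.0182 or s = 3.0182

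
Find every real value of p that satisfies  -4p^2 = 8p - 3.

Rearrange to standard form: -4p^2 - 8p + 3 = 0.
Discriminant: (-8)^2 - 4*(-4)*3 = 112.
Quadratic formula: p = (8 +/- sqrt(112)) / (-8).
So p = -sqrt(7)/2 - 1 ~= -2.3229 or p = -1 + sqrt(7)/2 ~= 0.3229.

p = -2.3229 or p = 0.3229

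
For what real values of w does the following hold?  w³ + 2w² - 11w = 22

w = -3.3166 or w = -2 or w = 3.3166

Rearrange: w³ + 2w² - 11w - 22 = 0.
Possible rational roots are divisors of -22. Testing w = -2 gives 0, so (w + 2) is a factor.
Divide: w³ + 2w² - 11w - 22 = (w + 2)(w² - 11).
Apply the quadratic formula to w² - 11 = 0: w = (0 ± √44)/2, i.e. w ≈ 3.3166 or w ≈ -3.3166.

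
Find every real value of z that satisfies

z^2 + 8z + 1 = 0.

z = -7.873 or z = -0.127

Discriminant: (8)^2 - 4*1*1 = 60.
Quadratic formula: z = (-8 +/- sqrt(60)) / 2.
So z = -4 + sqrt(15) ~= -0.127 or z = -4 - sqrt(15) ~= -7.873.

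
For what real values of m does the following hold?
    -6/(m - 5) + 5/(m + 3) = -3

Multiply both sides by (m - 5)(m + 3):
-6(m + 3) + 5(m - 5) = -3(m - 5)(m + 3).
Expand and collect terms: -3m^2 + 7m + 88 = 0.
By the quadratic formula, m = (-7 +/- sqrt(1105)) / -6, so m ~= -4.3736 or m ~= 6.7069.
Neither value makes a denominator zero (m != 5, m != -3), so both are valid.

m = -4.3736 or m = 6.7069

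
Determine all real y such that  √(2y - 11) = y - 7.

Square both sides: 2y - 11 = (y - 7)².
Expand and rearrange: y² - 16y + 60 = 0.
Solving gives y = 10 or y = 6.
Check each candidate in the original equation:
  y = 10: √(9) = 3, while y - 7 = 3 — valid.
  y = 6: √(1) = 1, while y - 7 = -1 — extraneous.

y = 10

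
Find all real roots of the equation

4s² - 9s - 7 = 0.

s = -0.6116 or s = 2.8616

Discriminant: (-9)² − 4·4·(-7) = 193.
Quadratic formula: s = (9 ± √193) / 8.
So s = 9/8 + √(193)/8 ≈ 2.8616 or s = 9/8 - √(193)/8 ≈ -0.6116.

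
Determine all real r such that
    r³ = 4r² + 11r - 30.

Rearrange: r³ - 4r² - 11r + 30 = 0.
Possible rational roots are divisors of 30. Testing r = 5 gives 0, so (r - 5) is a factor.
Divide: r³ - 4r² - 11r + 30 = (r - 5)(r² + r - 6).
Factor the quadratic: r = 2 or r = -3.

r = -3 or r = 2 or r = 5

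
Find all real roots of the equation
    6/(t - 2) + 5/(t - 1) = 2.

t = 1.4105 or t = 7.0895

Multiply both sides by (t - 2)(t - 1):
6(t - 1) + 5(t - 2) = 2(t - 2)(t - 1).
Expand and collect terms: 2t^2 - 17t + 20 = 0.
By the quadratic formula, t = (17 +/- sqrt(129)) / 4, so t ~= 7.0895 or t ~= 1.4105.
Neither value makes a denominator zero (t != 2, t != 1), so both are valid.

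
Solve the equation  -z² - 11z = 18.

Bring every term to one side: -z² - 11z - 18 = 0.
Factor: -1(z + 2)(z + 9) = 0.
So z = -2 or z = -9.

z = -9 or z = -2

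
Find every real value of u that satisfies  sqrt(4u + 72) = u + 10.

Square both sides: 4u + 72 = (u + 10)^2.
Expand and rearrange: u^2 + 16u + 28 = 0.
Solving gives u = -2 or u = -14.
Check each candidate in the original equation:
  u = -2: sqrt(64) = 8, while u + 10 = 8 — valid.
  u = -14: sqrt(16) = 4, while u + 10 = -4 — extraneous.

u = -2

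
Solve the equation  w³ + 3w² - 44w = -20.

w = -8.4721 or w = 0.4721 or w = 5

Rearrange: w³ + 3w² - 44w + 20 = 0.
Possible rational roots are divisors of 20. Testing w = 5 gives 0, so (w - 5) is a factor.
Divide: w³ + 3w² - 44w + 20 = (w - 5)(w² + 8w - 4).
Apply the quadratic formula to w² + 8w - 4 = 0: w = (-8 ± √80)/2, i.e. w ≈ 0.4721 or w ≈ -8.4721.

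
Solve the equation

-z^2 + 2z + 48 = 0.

z = -6 or z = 8

Factor: -1(z - 8)(z + 6) = 0.
So z = 8 or z = -6.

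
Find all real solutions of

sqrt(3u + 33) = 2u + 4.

u = 1

Square both sides: 3u + 33 = (2u + 4)^2.
Expand and rearrange: 4u^2 + 13u - 17 = 0.
Solving gives u = 1 or u = -4.25.
Check each candidate in the original equation:
  u = 1: sqrt(36) = 6, while 2u + 4 = 6 — valid.
  u = -4.25: sqrt(20.25) = 4.5, while 2u + 4 = -4.5 — extraneous.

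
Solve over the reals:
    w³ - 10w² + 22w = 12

Rearrange: w³ - 10w² + 22w - 12 = 0.
Possible rational roots are divisors of -12. Testing w = 2 gives 0, so (w - 2) is a factor.
Divide: w³ - 10w² + 22w - 12 = (w - 2)(w² - 8w + 6).
Apply the quadratic formula to w² - 8w + 6 = 0: w = (8 ± √40)/2, i.e. w ≈ 7.1623 or w ≈ 0.8377.

w = 0.8377 or w = 2 or w = 7.1623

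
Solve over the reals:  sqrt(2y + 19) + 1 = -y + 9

Isolate the radical: sqrt(2y + 19) = -y + 8.
Square both sides: 2y + 19 = (-y + 8)^2.
Expand and rearrange: y^2 - 18y + 45 = 0.
Solving gives y = 15 or y = 3.
Check each candidate in the original equation:
  y = 15: sqrt(49) = 7, while -y + 8 = -7 — extraneous.
  y = 3: sqrt(25) = 5, while -y + 8 = 5 — valid.

y = 3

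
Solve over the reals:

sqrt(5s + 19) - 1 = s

Isolate the radical: sqrt(5s + 19) = s + 1.
Square both sides: 5s + 19 = (s + 1)^2.
Expand and rearrange: s^2 - 3s - 18 = 0.
Solving gives s = 6 or s = -3.
Check each candidate in the original equation:
  s = 6: sqrt(49) = 7, while s + 1 = 7 — valid.
  s = -3: sqrt(4) = 2, while s + 1 = -2 — extraneous.

s = 6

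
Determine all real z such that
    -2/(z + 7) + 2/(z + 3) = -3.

z = -6.1547 or z = -3.8453

Multiply both sides by (z + 7)(z + 3):
-2(z + 3) + 2(z + 7) = -3(z + 7)(z + 3).
Expand and collect terms: -3z² - 30z - 71 = 0.
By the quadratic formula, z = (30 ± √48) / -6, so z ≈ -6.1547 or z ≈ -3.8453.
Neither value makes a denominator zero (z ≠ -7, z ≠ -3), so both are valid.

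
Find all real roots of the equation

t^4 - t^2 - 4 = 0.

Let u = t^2. The equation becomes u^2 - u - 4 = 0.
By the quadratic formula, u = 1/2 + sqrt(17)/2 or u = 1/2 - sqrt(17)/2.
t^2 = 1/2 + sqrt(17)/2 gives t = +/-sqrt(1/2 + sqrt(17)/2) ~= +/-1.6005.
t^2 = 1/2 - sqrt(17)/2 < 0 has no real solution.

t = -1.6005 or t = 1.6005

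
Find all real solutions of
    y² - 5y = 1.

y = -0.1926 or y = 5.1926

Rearrange to standard form: y² - 5y - 1 = 0.
Discriminant: (-5)² − 4·1·(-1) = 29.
Quadratic formula: y = (5 ± √29) / 2.
So y = 5/2 + √(29)/2 ≈ 5.1926 or y = 5/2 - √(29)/2 ≈ -0.1926.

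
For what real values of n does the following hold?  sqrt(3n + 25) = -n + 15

Square both sides: 3n + 25 = (-n + 15)^2.
Expand and rearrange: n^2 - 33n + 200 = 0.
Solving gives n = 25 or n = 8.
Check each candidate in the original equation:
  n = 25: sqrt(100) = 10, while -n + 15 = -10 — extraneous.
  n = 8: sqrt(49) = 7, while -n + 15 = 7 — valid.

n = 8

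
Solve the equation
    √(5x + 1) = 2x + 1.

Square both sides: 5x + 1 = (2x + 1)².
Expand and rearrange: 4x² - x = 0.
Solving gives x = 0.25 or x = 0.
Check each candidate in the original equation:
  x = 0.25: √(2.25) = 1.5, while 2x + 1 = 1.5 — valid.
  x = 0: √(1) = 1, while 2x + 1 = 1 — valid.

x = 0 or x = 0.25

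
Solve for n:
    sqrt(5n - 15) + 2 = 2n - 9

Isolate the radical: sqrt(5n - 15) = 2n - 11.
Square both sides: 5n - 15 = (2n - 11)^2.
Expand and rearrange: 4n^2 - 49n + 136 = 0.
Solving gives n = 8 or n = 4.25.
Check each candidate in the original equation:
  n = 8: sqrt(25) = 5, while 2n - 11 = 5 — valid.
  n = 4.25: sqrt(6.25) = 2.5, while 2n - 11 = -2.5 — extraneous.

n = 8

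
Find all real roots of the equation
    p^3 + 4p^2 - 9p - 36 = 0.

Possible rational roots are divisors of -36. Testing p = -3 gives 0, so (p + 3) is a factor.
Divide: p^3 + 4p^2 - 9p - 36 = (p + 3)(p^2 + p - 12).
Factor the quadratic: p = 3 or p = -4.

p = -4 or p = -3 or p = 3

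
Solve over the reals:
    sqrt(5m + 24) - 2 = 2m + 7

Isolate the radical: sqrt(5m + 24) = 2m + 9.
Square both sides: 5m + 24 = (2m + 9)^2.
Expand and rearrange: 4m^2 + 31m + 57 = 0.
Solving gives m = -3 or m = -4.75.
Check each candidate in the original equation:
  m = -3: sqrt(9) = 3, while 2m + 9 = 3 — valid.
  m = -4.75: sqrt(0.25) = 0.5, while 2m + 9 = -0.5 — extraneous.

m = -3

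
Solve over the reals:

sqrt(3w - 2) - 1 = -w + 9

Isolate the radical: sqrt(3w - 2) = -w + 10.
Square both sides: 3w - 2 = (-w + 10)^2.
Expand and rearrange: w^2 - 23w + 102 = 0.
Solving gives w = 17 or w = 6.
Check each candidate in the original equation:
  w = 17: sqrt(49) = 7, while -w + 10 = -7 — extraneous.
  w = 6: sqrt(16) = 4, while -w + 10 = 4 — valid.

w = 6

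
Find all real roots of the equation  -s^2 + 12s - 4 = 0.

s = 0.3431 or s = 11.6569

Discriminant: (12)^2 - 4*(-1)*(-4) = 128.
Quadratic formula: s = (-12 +/- sqrt(128)) / (-2).
So s = 6 - 4*sqrt(2) ~= 0.3431 or s = 4*sqrt(2) + 6 ~= 11.6569.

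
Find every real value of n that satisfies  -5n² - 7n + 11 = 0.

Discriminant: (-7)² − 4·(-5)·11 = 269.
Quadratic formula: n = (7 ± √269) / (-10).
So n = -√(269)/10 - 7/10 ≈ -2.3401 or n = -7/10 + √(269)/10 ≈ 0.9401.

n = -2.3401 or n = 0.9401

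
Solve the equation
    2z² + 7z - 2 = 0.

Discriminant: (7)² − 4·2·(-2) = 65.
Quadratic formula: z = (-7 ± √65) / 4.
So z = -7/4 + √(65)/4 ≈ 0.2656 or z = -√(65)/4 - 7/4 ≈ -3.7656.

z = -3.7656 or z = 0.2656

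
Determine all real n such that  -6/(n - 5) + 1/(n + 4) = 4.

Multiply both sides by (n - 5)(n + 4):
-6(n + 4) + (n - 5) = 4(n - 5)(n + 4).
Expand and collect terms: 4n² + n - 51 = 0.
By the quadratic formula, n = (-1 ± √817) / 8, so n ≈ 3.4479 or n ≈ -3.6979.
Neither value makes a denominator zero (n ≠ 5, n ≠ -4), so both are valid.

n = -3.6979 or n = 3.4479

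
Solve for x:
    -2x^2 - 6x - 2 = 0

Discriminant: (-6)^2 - 4*(-2)*(-2) = 20.
Quadratic formula: x = (6 +/- sqrt(20)) / (-4).
So x = -3/2 - sqrt(5)/2 ~= -2.618 or x = -3/2 + sqrt(5)/2 ~= -0.382.

x = -2.618 or x = -0.382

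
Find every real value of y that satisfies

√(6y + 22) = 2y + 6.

Square both sides: 6y + 22 = (2y + 6)².
Expand and rearrange: 4y² + 18y + 14 = 0.
Solving gives y = -1 or y = -3.5.
Check each candidate in the original equation:
  y = -1: √(16) = 4, while 2y + 6 = 4 — valid.
  y = -3.5: √(1) = 1, while 2y + 6 = -1 — extraneous.

y = -1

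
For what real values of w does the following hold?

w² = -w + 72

w = -9 or w = 8

Bring every term to one side: w² + w - 72 = 0.
Factor: (w - 8)(w + 9) = 0.
So w = 8 or w = -9.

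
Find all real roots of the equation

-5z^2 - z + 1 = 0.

Discriminant: (-1)^2 - 4*(-5)*1 = 21.
Quadratic formula: z = (1 +/- sqrt(21)) / (-10).
So z = -sqrt(21)/10 - 1/10 ~= -0.5583 or z = -1/10 + sqrt(21)/10 ~= 0.3583.

z = -0.5583 or z = 0.3583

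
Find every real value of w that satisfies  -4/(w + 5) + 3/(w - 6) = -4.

w = -3.9182 or w = 5.1682

Multiply both sides by (w + 5)(w - 6):
-4(w - 6) + 3(w + 5) = -4(w + 5)(w - 6).
Expand and collect terms: -4w² + 5w + 81 = 0.
By the quadratic formula, w = (-5 ± √1321) / -8, so w ≈ -3.9182 or w ≈ 5.1682.
Neither value makes a denominator zero (w ≠ -5, w ≠ 6), so both are valid.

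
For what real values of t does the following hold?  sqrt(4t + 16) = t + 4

t = -4 or t = 0

Square both sides: 4t + 16 = (t + 4)^2.
Expand and rearrange: t^2 + 4t = 0.
Solving gives t = 0 or t = -4.
Check each candidate in the original equation:
  t = 0: sqrt(16) = 4, while t + 4 = 4 — valid.
  t = -4: sqrt(0) = 0, while t + 4 = 0 — valid.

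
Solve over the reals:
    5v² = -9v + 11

Rearrange to standard form: 5v² + 9v - 11 = 0.
Discriminant: (9)² − 4·5·(-11) = 301.
Quadratic formula: v = (-9 ± √301) / 10.
So v = -9/10 + √(301)/10 ≈ 0.8349 or v = -√(301)/10 - 9/10 ≈ -2.6349.

v = -2.6349 or v = 0.8349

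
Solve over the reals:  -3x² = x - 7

Rearrange to standard form: -3x² - x + 7 = 0.
Discriminant: (-1)² − 4·(-3)·7 = 85.
Quadratic formula: x = (1 ± √85) / (-6).
So x = -√(85)/6 - 1/6 ≈ -1.7033 or x = -1/6 + √(85)/6 ≈ 1.3699.

x = -1.7033 or x = 1.3699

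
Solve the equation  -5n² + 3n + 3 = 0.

n = -0.5307 or n = 1.1307

Discriminant: (3)² − 4·(-5)·3 = 69.
Quadratic formula: n = (-3 ± √69) / (-10).
So n = 3/10 - √(69)/10 ≈ -0.5307 or n = 3/10 + √(69)/10 ≈ 1.1307.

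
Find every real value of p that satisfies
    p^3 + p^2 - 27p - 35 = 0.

Possible rational roots are divisors of -35. Testing p = -5 gives 0, so (p + 5) is a factor.
Divide: p^3 + p^2 - 27p - 35 = (p + 5)(p^2 - 4p - 7).
Apply the quadratic formula to p^2 - 4p - 7 = 0: p = (4 +/- sqrt(44))/2, i.e. p ~= 5.3166 or p ~= -1.3166.

p = -5 or p = -1.3166 or p = 5.3166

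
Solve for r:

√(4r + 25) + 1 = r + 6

r = 0

Isolate the radical: √(4r + 25) = r + 5.
Square both sides: 4r + 25 = (r + 5)².
Expand and rearrange: r² + 6r = 0.
Solving gives r = 0 or r = -6.
Check each candidate in the original equation:
  r = 0: √(25) = 5, while r + 5 = 5 — valid.
  r = -6: √(1) = 1, while r + 5 = -1 — extraneous.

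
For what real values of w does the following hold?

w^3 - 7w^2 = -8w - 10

Rearrange: w^3 - 7w^2 + 8w + 10 = 0.
Possible rational roots are divisors of 10. Testing w = 5 gives 0, so (w - 5) is a factor.
Divide: w^3 - 7w^2 + 8w + 10 = (w - 5)(w^2 - 2w - 2).
Apply the quadratic formula to w^2 - 2w - 2 = 0: w = (2 +/- sqrt(12))/2, i.e. w ~= 2.7321 or w ~= -0.7321.

w = -0.7321 or w = 2.7321 or w = 5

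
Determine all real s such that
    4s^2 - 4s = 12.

Rearrange to standard form: 4s^2 - 4s - 12 = 0.
Discriminant: (-4)^2 - 4*4*(-12) = 208.
Quadratic formula: s = (4 +/- sqrt(208)) / 8.
So s = 1/2 + sqrt(13)/2 ~= 2.3028 or s = 1/2 - sqrt(13)/2 ~= -1.3028.

s = -1.3028 or s = 2.3028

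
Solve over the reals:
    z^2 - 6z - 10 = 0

Discriminant: (-6)^2 - 4*1*(-10) = 76.
Quadratic formula: z = (6 +/- sqrt(76)) / 2.
So z = 3 + sqrt(19) ~= 7.3589 or z = 3 - sqrt(19) ~= -1.3589.

z = -1.3589 or z = 7.3589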